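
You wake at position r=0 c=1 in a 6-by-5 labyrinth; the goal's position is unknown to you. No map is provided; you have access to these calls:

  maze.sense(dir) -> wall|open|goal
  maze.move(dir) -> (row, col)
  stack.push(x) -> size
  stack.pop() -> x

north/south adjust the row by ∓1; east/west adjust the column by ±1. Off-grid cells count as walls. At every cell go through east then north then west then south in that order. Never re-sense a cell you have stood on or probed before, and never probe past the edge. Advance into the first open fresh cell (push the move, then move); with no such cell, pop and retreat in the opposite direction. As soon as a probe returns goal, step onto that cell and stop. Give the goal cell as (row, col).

I run maze.sense on dir→east, — result: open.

Next I call stack.push on x→east, and get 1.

I try maze.move on dir→east, → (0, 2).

Now I run maze.sense on dir→east, and see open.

Next I call stack.push on x→east, and observe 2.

I call maze.move on dir→east, and see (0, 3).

I use maze.sense on dir→east, and get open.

I use stack.push on x→east, and see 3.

Calling maze.move on dir→east, giving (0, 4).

I run maze.sense on dir→south, and observe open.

Now I run stack.push on x→south, yielding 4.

Now I run maze.move on dir→south, : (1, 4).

I try maze.sense on dir→west, → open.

I use stack.push on x→west, — result: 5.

Calling maze.move on dir→west, and observe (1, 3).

I run maze.sense on dir→west, which returns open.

I use stack.push on x→west, : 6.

Next I call maze.move on dir→west, → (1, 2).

Next I call maze.sense on dir→west, → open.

I invoke stack.push on x→west, yielding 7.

I run maze.move on dir→west, and observe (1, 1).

I call maze.sense on dir→west, — result: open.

I run stack.push on x→west, giving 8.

Next I call maze.move on dir→west, — result: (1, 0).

Next I call maze.sense on dir→north, and see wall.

I invoke maze.sense on dir→south, — result: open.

I invoke stack.push on x→south, : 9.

I use maze.move on dir→south, and get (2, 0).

Then maze.sense on dir→east, which returns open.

I invoke stack.push on x→east, — result: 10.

Now I run maze.move on dir→east, and see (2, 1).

Using maze.sense on dir→east, giving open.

Then stack.push on x→east, and see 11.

I invoke maze.move on dir→east, and see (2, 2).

Using maze.sense on dir→east, which returns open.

Next I call stack.push on x→east, : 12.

Next I call maze.move on dir→east, : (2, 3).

Invoking maze.sense on dir→east, yielding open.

Now I run stack.push on x→east, and get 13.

I use maze.move on dir→east, and get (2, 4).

Now I run maze.sense on dir→south, and observe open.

I run stack.push on x→south, which returns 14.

Calling maze.move on dir→south, and see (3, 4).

Now I run maze.sense on dir→west, — result: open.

I use stack.push on x→west, and get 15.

Next I call maze.move on dir→west, and observe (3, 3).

I use maze.sense on dir→west, : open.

Then stack.push on x→west, and observe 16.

Next I call maze.move on dir→west, and observe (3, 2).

Then maze.sense on dir→west, : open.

Invoking stack.push on x→west, — result: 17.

I run maze.move on dir→west, → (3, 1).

Next I call maze.sense on dir→west, : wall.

Then maze.sense on dir→south, → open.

I try stack.push on x→south, and get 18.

I run maze.move on dir→south, → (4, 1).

Now I run maze.sense on dir→east, which returns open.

I call stack.push on x→east, : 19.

Invoking maze.move on dir→east, : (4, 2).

Calling maze.sense on dir→east, giving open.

Then stack.push on x→east, yielding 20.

I invoke maze.move on dir→east, and observe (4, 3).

Calling maze.sense on dir→east, and get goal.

I call maze.move on dir→east, and see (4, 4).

Answer: (4, 4)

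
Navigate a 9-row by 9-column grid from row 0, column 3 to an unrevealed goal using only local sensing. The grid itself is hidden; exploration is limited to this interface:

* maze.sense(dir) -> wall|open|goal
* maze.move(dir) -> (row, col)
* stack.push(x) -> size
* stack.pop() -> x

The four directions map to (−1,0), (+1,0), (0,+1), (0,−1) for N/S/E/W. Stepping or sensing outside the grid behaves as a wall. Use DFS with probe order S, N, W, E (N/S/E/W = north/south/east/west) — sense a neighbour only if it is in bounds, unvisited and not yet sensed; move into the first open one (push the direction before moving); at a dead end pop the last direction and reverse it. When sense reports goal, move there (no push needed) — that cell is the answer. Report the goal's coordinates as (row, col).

% maze.sense dir: south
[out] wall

% maze.sense dir: west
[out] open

% stack.push x: west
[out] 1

% maze.move dir: west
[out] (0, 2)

% maze.sense dir: south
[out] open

% stack.push x: south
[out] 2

% maze.move dir: south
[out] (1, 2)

% maze.sense dir: south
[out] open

% stack.push x: south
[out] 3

% maze.move dir: south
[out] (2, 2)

% maze.sense dir: south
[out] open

% stack.push x: south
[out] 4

% maze.move dir: south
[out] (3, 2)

% maze.sense dir: south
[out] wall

% maze.sense dir: west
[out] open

% stack.push x: west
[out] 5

% maze.move dir: west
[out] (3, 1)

% maze.sense dir: south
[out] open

% stack.push x: south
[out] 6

% maze.move dir: south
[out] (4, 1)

% maze.sense dir: south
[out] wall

% maze.sense dir: west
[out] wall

% stack.pop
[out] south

% maze.move dir: north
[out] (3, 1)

% maze.sense dir: north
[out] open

% stack.push x: north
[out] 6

% maze.move dir: north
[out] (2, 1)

% maze.sense dir: north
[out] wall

% maze.sense dir: west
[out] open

% stack.push x: west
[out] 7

% maze.move dir: west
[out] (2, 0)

% maze.sense dir: south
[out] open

% stack.push x: south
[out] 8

% maze.move dir: south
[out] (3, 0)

% stack.pop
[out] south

% maze.move dir: north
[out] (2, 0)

% maze.sense dir: north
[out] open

% stack.push x: north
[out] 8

% maze.move dir: north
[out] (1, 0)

% maze.sense dir: north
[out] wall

% stack.pop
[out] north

% maze.move dir: south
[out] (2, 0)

% stack.pop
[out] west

% maze.move dir: east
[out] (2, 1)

% stack.pop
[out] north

% maze.move dir: south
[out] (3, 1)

% stack.pop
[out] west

% maze.move dir: east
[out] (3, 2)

% maze.sense dir: east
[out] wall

% stack.pop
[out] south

% maze.move dir: north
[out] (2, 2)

% maze.sense dir: east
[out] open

% stack.push x: east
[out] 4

% maze.move dir: east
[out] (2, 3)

% maze.sense dir: east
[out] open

% stack.push x: east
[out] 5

% maze.move dir: east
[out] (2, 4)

% maze.sense dir: south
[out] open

% stack.push x: south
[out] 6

% maze.move dir: south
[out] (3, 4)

% maze.sense dir: south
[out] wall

% maze.sense dir: east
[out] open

% stack.push x: east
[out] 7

% maze.move dir: east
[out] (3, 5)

% maze.sense dir: south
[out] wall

% maze.sense dir: north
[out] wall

% maze.sense dir: east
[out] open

% stack.push x: east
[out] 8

% maze.move dir: east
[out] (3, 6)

% maze.sense dir: south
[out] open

% stack.push x: south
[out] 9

% maze.move dir: south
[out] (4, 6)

% maze.sense dir: south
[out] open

% stack.push x: south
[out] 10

% maze.move dir: south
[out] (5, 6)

% maze.sense dir: south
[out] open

% stack.push x: south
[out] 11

% maze.move dir: south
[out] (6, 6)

% maze.sense dir: south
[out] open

% stack.push x: south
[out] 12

% maze.move dir: south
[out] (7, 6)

% maze.sense dir: south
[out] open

% stack.push x: south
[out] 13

% maze.move dir: south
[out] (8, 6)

% maze.sense dir: west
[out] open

% stack.push x: west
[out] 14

% maze.move dir: west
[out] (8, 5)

% maze.sense dir: north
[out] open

% stack.push x: north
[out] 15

% maze.move dir: north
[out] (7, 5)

% maze.sense dir: north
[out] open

% stack.push x: north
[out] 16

% maze.move dir: north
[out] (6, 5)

% maze.sense dir: north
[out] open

% stack.push x: north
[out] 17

% maze.move dir: north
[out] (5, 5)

% maze.sense dir: west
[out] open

% stack.push x: west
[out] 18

% maze.move dir: west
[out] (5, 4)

% maze.sense dir: south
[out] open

% stack.push x: south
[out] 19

% maze.move dir: south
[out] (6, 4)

% maze.sense dir: south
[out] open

% stack.push x: south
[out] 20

% maze.move dir: south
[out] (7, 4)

% maze.sense dir: south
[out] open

% stack.push x: south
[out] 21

% maze.move dir: south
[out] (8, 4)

% maze.sense dir: west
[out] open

% stack.push x: west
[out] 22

% maze.move dir: west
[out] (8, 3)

% maze.sense dir: north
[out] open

% stack.push x: north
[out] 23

% maze.move dir: north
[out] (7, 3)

% maze.sense dir: north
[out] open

% stack.push x: north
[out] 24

% maze.move dir: north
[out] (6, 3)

% maze.sense dir: north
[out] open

% stack.push x: north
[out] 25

% maze.move dir: north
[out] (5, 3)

% maze.sense dir: north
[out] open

% stack.push x: north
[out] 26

% maze.move dir: north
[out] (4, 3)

% stack.pop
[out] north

% maze.move dir: south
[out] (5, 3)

% maze.sense dir: west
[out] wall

% stack.pop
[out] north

% maze.move dir: south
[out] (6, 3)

% maze.sense dir: west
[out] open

% stack.push x: west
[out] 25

% maze.move dir: west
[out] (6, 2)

% maze.sense dir: south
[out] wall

% maze.sense dir: west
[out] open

% stack.push x: west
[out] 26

% maze.move dir: west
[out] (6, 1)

% maze.sense dir: south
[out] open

% stack.push x: south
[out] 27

% maze.move dir: south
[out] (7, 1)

% maze.sense dir: south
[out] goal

% maze.move dir: south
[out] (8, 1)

Answer: (8, 1)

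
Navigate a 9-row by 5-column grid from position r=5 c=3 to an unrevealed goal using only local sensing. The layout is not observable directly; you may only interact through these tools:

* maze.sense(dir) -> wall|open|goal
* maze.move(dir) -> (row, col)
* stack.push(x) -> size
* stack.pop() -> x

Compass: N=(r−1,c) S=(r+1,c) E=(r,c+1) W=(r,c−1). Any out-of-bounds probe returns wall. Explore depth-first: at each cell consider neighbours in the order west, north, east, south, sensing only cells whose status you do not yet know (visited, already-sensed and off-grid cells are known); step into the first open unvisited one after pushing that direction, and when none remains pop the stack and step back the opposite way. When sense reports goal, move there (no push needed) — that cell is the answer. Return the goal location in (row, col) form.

# 1. maze.sense(dir=west) => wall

# 2. maze.sense(dir=north) => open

# 3. stack.push(x=north) => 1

# 4. maze.move(dir=north) => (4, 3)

# 5. maze.sense(dir=west) => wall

# 6. maze.sense(dir=north) => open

# 7. stack.push(x=north) => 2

# 8. maze.move(dir=north) => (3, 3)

# 9. maze.sense(dir=west) => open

# 10. stack.push(x=west) => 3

# 11. maze.move(dir=west) => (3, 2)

# 12. maze.sense(dir=west) => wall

# 13. maze.sense(dir=north) => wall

# 14. stack.pop() => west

# 15. maze.move(dir=east) => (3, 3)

# 16. maze.sense(dir=north) => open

# 17. stack.push(x=north) => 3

# 18. maze.move(dir=north) => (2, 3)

# 19. maze.sense(dir=north) => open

# 20. stack.push(x=north) => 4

# 21. maze.move(dir=north) => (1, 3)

# 22. maze.sense(dir=west) => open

# 23. stack.push(x=west) => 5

# 24. maze.move(dir=west) => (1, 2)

# 25. maze.sense(dir=west) => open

# 26. stack.push(x=west) => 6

# 27. maze.move(dir=west) => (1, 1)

# 28. maze.sense(dir=west) => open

# 29. stack.push(x=west) => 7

# 30. maze.move(dir=west) => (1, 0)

# 31. maze.sense(dir=north) => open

# 32. stack.push(x=north) => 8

# 33. maze.move(dir=north) => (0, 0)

# 34. maze.sense(dir=east) => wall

# 35. stack.pop() => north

# 36. maze.move(dir=south) => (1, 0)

# 37. maze.sense(dir=south) => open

# 38. stack.push(x=south) => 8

# 39. maze.move(dir=south) => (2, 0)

# 40. maze.sense(dir=east) => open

# 41. stack.push(x=east) => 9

# 42. maze.move(dir=east) => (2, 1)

# 43. stack.pop() => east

# 44. maze.move(dir=west) => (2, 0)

# 45. maze.sense(dir=south) => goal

# 46. maze.move(dir=south) => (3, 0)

Answer: (3, 0)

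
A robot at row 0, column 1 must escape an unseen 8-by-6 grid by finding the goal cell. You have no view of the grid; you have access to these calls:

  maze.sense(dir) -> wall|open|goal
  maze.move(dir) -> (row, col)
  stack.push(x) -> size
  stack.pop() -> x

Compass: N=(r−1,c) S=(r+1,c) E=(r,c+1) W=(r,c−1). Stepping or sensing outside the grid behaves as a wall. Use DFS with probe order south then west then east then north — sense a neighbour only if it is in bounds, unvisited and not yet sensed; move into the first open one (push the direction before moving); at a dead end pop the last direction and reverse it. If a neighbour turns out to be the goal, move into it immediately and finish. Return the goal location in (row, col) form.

Action: sense[dir='south']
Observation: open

Action: push[x='south']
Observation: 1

Action: move[dir='south']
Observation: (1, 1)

Action: sense[dir='south']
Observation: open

Action: push[x='south']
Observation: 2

Action: move[dir='south']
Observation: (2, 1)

Action: sense[dir='south']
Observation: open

Action: push[x='south']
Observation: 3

Action: move[dir='south']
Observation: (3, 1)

Action: sense[dir='south']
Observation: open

Action: push[x='south']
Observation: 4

Action: move[dir='south']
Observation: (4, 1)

Action: sense[dir='south']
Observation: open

Action: push[x='south']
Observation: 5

Action: move[dir='south']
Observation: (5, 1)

Action: sense[dir='south']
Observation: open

Action: push[x='south']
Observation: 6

Action: move[dir='south']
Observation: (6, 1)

Action: sense[dir='south']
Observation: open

Action: push[x='south']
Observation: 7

Action: move[dir='south']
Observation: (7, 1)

Action: sense[dir='west']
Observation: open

Action: push[x='west']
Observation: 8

Action: move[dir='west']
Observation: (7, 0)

Action: sense[dir='north']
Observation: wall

Action: pop[]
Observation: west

Action: move[dir='east']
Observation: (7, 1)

Action: sense[dir='east']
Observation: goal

Action: move[dir='east']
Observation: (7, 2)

Answer: (7, 2)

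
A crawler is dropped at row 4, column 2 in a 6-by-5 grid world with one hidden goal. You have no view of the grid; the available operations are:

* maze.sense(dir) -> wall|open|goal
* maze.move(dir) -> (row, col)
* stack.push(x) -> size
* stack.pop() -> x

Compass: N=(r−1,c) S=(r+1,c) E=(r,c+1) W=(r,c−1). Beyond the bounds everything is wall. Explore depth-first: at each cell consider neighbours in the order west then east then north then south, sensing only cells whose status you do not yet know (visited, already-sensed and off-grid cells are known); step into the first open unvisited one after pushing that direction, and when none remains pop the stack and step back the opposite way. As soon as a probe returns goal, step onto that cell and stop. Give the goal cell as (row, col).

CALL sense[dir=west]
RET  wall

CALL sense[dir=east]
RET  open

CALL push[x=east]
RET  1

CALL move[dir=east]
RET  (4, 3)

CALL sense[dir=east]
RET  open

CALL push[x=east]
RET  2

CALL move[dir=east]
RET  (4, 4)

CALL sense[dir=north]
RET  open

CALL push[x=north]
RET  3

CALL move[dir=north]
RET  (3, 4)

CALL sense[dir=west]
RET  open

CALL push[x=west]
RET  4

CALL move[dir=west]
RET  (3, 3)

CALL sense[dir=west]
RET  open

CALL push[x=west]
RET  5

CALL move[dir=west]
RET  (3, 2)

CALL sense[dir=west]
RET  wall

CALL sense[dir=north]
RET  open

CALL push[x=north]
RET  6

CALL move[dir=north]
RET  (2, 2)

CALL sense[dir=west]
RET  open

CALL push[x=west]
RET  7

CALL move[dir=west]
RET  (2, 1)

CALL sense[dir=west]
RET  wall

CALL sense[dir=north]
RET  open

CALL push[x=north]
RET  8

CALL move[dir=north]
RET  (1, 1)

CALL sense[dir=west]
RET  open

CALL push[x=west]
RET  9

CALL move[dir=west]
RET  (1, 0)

CALL sense[dir=north]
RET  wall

CALL pop[]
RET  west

CALL move[dir=east]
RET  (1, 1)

CALL sense[dir=east]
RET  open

CALL push[x=east]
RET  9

CALL move[dir=east]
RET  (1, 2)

CALL sense[dir=east]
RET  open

CALL push[x=east]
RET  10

CALL move[dir=east]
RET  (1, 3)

CALL sense[dir=east]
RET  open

CALL push[x=east]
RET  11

CALL move[dir=east]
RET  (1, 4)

CALL sense[dir=north]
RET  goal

CALL move[dir=north]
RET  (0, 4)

Answer: (0, 4)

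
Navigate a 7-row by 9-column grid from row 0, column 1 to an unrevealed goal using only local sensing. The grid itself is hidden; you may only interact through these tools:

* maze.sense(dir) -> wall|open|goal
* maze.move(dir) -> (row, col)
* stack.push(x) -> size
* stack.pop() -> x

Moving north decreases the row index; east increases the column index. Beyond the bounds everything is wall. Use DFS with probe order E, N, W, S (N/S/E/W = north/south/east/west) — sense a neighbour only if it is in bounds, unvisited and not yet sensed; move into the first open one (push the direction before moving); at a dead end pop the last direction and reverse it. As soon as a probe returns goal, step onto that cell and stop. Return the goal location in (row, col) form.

Using maze.sense on dir: east, and get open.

Calling stack.push on x: east, yielding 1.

Now I run maze.move on dir: east, — result: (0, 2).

Calling maze.sense on dir: east, which returns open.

I use stack.push on x: east, and observe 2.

I run maze.move on dir: east, giving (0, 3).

I try maze.sense on dir: east, and observe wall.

Now I run maze.sense on dir: south, and observe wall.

I run stack.pop, → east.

I call maze.move on dir: west, : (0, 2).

I invoke maze.sense on dir: south, and observe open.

Then stack.push on x: south, and see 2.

Then maze.move on dir: south, → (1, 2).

I run maze.sense on dir: west, : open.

Now I run stack.push on x: west, and observe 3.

I run maze.move on dir: west, and observe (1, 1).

Invoking maze.sense on dir: west, yielding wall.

Using maze.sense on dir: south, → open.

I try stack.push on x: south, yielding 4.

I try maze.move on dir: south, — result: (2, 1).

Using maze.sense on dir: east, yielding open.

Calling stack.push on x: east, → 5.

I invoke maze.move on dir: east, and get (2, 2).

I use maze.sense on dir: east, → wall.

I invoke maze.sense on dir: south, yielding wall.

Next I call stack.pop(), and see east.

Calling maze.move on dir: west, which returns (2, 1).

I try maze.sense on dir: west, which returns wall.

I try maze.sense on dir: south, and observe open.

Calling stack.push on x: south, and get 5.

I run maze.move on dir: south, yielding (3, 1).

I use maze.sense on dir: west, and observe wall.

I use maze.sense on dir: south, — result: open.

I run stack.push on x: south, yielding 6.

I invoke maze.move on dir: south, giving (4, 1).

Invoking maze.sense on dir: east, yielding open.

I run stack.push on x: east, which returns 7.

Now I run maze.move on dir: east, and get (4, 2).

Then maze.sense on dir: east, and see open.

Now I run stack.push on x: east, and see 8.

I invoke maze.move on dir: east, and see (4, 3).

I use maze.sense on dir: east, and observe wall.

I try maze.sense on dir: north, — result: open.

Now I run stack.push on x: north, and observe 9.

I call maze.move on dir: north, and see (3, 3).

Using maze.sense on dir: east, and see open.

Then stack.push on x: east, and see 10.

I call maze.move on dir: east, and get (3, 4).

Using maze.sense on dir: east, — result: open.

I call stack.push on x: east, giving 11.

Now I run maze.move on dir: east, giving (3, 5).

I call maze.sense on dir: east, — result: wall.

I call maze.sense on dir: north, : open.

I invoke stack.push on x: north, and get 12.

Next I call maze.move on dir: north, and observe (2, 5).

I try maze.sense on dir: east, giving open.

Invoking stack.push on x: east, giving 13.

Calling maze.move on dir: east, → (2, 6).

I try maze.sense on dir: east, — result: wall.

I use maze.sense on dir: north, yielding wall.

Now I run stack.pop, → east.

I invoke maze.move on dir: west, giving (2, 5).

I invoke maze.sense on dir: north, and see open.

I call stack.push on x: north, which returns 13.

I try maze.move on dir: north, : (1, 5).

Calling maze.sense on dir: north, : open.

I invoke stack.push on x: north, → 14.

Using maze.move on dir: north, : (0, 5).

I run maze.sense on dir: east, : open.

Using stack.push on x: east, — result: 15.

Calling maze.move on dir: east, → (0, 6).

I use maze.sense on dir: east, and get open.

Calling stack.push on x: east, yielding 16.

I invoke maze.move on dir: east, giving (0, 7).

I try maze.sense on dir: east, — result: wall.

Calling maze.sense on dir: south, and get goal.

Next I call maze.move on dir: south, giving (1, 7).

Answer: (1, 7)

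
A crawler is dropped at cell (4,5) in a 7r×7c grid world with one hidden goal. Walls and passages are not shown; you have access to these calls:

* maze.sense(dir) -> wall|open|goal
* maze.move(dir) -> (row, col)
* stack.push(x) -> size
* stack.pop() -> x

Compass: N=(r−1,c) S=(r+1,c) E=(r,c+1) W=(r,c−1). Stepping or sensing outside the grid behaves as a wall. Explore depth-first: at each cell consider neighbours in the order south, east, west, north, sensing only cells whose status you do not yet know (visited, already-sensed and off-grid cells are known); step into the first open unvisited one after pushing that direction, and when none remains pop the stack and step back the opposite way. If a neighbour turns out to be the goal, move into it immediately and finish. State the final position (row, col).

Action: sense[dir→south]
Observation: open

Action: push[x→south]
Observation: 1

Action: move[dir→south]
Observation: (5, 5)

Action: sense[dir→south]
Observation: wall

Action: sense[dir→east]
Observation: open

Action: push[x→east]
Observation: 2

Action: move[dir→east]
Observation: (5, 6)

Action: sense[dir→south]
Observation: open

Action: push[x→south]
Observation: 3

Action: move[dir→south]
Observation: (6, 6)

Action: pop[]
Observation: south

Action: move[dir→north]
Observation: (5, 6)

Action: sense[dir→north]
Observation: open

Action: push[x→north]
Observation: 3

Action: move[dir→north]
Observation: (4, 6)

Action: sense[dir→north]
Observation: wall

Action: pop[]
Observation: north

Action: move[dir→south]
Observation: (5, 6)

Action: pop[]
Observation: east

Action: move[dir→west]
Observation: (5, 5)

Action: sense[dir→west]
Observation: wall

Action: pop[]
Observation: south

Action: move[dir→north]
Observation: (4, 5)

Action: sense[dir→west]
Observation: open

Action: push[x→west]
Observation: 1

Action: move[dir→west]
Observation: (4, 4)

Action: sense[dir→west]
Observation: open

Action: push[x→west]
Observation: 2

Action: move[dir→west]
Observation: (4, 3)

Action: sense[dir→south]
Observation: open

Action: push[x→south]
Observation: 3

Action: move[dir→south]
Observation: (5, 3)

Action: sense[dir→south]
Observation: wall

Action: sense[dir→west]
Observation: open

Action: push[x→west]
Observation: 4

Action: move[dir→west]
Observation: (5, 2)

Action: sense[dir→south]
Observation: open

Action: push[x→south]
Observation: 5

Action: move[dir→south]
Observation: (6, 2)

Action: sense[dir→west]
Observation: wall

Action: pop[]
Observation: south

Action: move[dir→north]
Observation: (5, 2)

Action: sense[dir→west]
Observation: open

Action: push[x→west]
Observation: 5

Action: move[dir→west]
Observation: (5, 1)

Action: sense[dir→west]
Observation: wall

Action: sense[dir→north]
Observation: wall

Action: pop[]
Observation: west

Action: move[dir→east]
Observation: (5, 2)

Action: sense[dir→north]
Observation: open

Action: push[x→north]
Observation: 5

Action: move[dir→north]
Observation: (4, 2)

Action: sense[dir→north]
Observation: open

Action: push[x→north]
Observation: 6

Action: move[dir→north]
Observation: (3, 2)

Action: sense[dir→east]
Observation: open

Action: push[x→east]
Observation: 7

Action: move[dir→east]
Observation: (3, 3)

Action: sense[dir→east]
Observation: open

Action: push[x→east]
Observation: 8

Action: move[dir→east]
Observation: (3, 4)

Action: sense[dir→east]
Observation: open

Action: push[x→east]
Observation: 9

Action: move[dir→east]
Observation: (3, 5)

Action: sense[dir→north]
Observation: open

Action: push[x→north]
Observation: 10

Action: move[dir→north]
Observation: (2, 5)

Action: sense[dir→east]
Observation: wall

Action: sense[dir→west]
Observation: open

Action: push[x→west]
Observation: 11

Action: move[dir→west]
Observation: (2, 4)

Action: sense[dir→west]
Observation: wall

Action: sense[dir→north]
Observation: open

Action: push[x→north]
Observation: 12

Action: move[dir→north]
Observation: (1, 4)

Action: sense[dir→east]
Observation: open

Action: push[x→east]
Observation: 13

Action: move[dir→east]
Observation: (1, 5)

Action: sense[dir→east]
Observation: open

Action: push[x→east]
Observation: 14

Action: move[dir→east]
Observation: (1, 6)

Action: sense[dir→north]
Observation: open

Action: push[x→north]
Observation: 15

Action: move[dir→north]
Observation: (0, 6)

Action: sense[dir→west]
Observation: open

Action: push[x→west]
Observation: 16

Action: move[dir→west]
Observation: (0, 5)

Action: sense[dir→west]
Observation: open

Action: push[x→west]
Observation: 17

Action: move[dir→west]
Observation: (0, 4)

Action: sense[dir→west]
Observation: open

Action: push[x→west]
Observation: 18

Action: move[dir→west]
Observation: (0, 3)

Action: sense[dir→south]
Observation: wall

Action: sense[dir→west]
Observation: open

Action: push[x→west]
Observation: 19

Action: move[dir→west]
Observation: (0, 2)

Action: sense[dir→south]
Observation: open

Action: push[x→south]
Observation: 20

Action: move[dir→south]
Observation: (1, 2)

Action: sense[dir→south]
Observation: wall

Action: sense[dir→west]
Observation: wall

Action: pop[]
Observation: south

Action: move[dir→north]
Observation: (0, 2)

Action: sense[dir→west]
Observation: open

Action: push[x→west]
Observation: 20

Action: move[dir→west]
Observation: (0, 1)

Action: sense[dir→west]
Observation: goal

Action: move[dir→west]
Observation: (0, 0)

Answer: (0, 0)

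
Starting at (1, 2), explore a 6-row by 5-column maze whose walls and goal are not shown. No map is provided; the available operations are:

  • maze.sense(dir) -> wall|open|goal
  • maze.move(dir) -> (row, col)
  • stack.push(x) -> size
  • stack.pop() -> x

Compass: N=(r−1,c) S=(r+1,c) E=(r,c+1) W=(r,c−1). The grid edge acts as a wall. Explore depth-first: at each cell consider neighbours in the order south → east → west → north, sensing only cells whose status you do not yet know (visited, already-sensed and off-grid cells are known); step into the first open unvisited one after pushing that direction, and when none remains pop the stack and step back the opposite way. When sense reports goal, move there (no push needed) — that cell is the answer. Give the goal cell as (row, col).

→ maze.sense(dir=south)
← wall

→ maze.sense(dir=east)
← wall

→ maze.sense(dir=west)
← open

→ stack.push(x=west)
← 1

→ maze.move(dir=west)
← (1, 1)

→ maze.sense(dir=south)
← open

→ stack.push(x=south)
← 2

→ maze.move(dir=south)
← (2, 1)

→ maze.sense(dir=south)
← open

→ stack.push(x=south)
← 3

→ maze.move(dir=south)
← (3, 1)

→ maze.sense(dir=south)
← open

→ stack.push(x=south)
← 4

→ maze.move(dir=south)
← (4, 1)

→ maze.sense(dir=south)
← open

→ stack.push(x=south)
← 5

→ maze.move(dir=south)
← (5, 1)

→ maze.sense(dir=east)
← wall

→ maze.sense(dir=west)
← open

→ stack.push(x=west)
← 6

→ maze.move(dir=west)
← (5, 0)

→ maze.sense(dir=north)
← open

→ stack.push(x=north)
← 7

→ maze.move(dir=north)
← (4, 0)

→ maze.sense(dir=north)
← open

→ stack.push(x=north)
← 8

→ maze.move(dir=north)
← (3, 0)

→ maze.sense(dir=north)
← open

→ stack.push(x=north)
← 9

→ maze.move(dir=north)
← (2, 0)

→ maze.sense(dir=north)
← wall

→ stack.pop()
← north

→ maze.move(dir=south)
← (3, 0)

→ stack.pop()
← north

→ maze.move(dir=south)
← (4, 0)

→ stack.pop()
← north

→ maze.move(dir=south)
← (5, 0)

→ stack.pop()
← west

→ maze.move(dir=east)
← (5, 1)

→ stack.pop()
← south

→ maze.move(dir=north)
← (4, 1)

→ maze.sense(dir=east)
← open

→ stack.push(x=east)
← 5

→ maze.move(dir=east)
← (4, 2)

→ maze.sense(dir=east)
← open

→ stack.push(x=east)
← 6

→ maze.move(dir=east)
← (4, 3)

→ maze.sense(dir=south)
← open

→ stack.push(x=south)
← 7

→ maze.move(dir=south)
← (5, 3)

→ maze.sense(dir=east)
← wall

→ stack.pop()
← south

→ maze.move(dir=north)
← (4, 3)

→ maze.sense(dir=east)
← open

→ stack.push(x=east)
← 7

→ maze.move(dir=east)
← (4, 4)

→ maze.sense(dir=north)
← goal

→ maze.move(dir=north)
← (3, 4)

Answer: (3, 4)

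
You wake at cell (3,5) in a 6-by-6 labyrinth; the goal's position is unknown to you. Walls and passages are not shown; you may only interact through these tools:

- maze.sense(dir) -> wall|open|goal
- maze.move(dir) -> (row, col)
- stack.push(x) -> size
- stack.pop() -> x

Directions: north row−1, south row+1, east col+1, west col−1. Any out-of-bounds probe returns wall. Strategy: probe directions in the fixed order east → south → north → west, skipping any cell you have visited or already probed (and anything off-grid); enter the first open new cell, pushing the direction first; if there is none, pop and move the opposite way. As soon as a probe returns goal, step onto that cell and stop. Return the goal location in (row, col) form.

Act: maze.sense[south]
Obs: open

Act: stack.push[south]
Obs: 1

Act: maze.move[south]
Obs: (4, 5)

Act: maze.sense[south]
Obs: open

Act: stack.push[south]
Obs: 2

Act: maze.move[south]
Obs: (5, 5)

Act: maze.sense[west]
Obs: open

Act: stack.push[west]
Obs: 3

Act: maze.move[west]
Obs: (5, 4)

Act: maze.sense[north]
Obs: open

Act: stack.push[north]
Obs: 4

Act: maze.move[north]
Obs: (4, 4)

Act: maze.sense[north]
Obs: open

Act: stack.push[north]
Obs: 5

Act: maze.move[north]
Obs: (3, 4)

Act: maze.sense[north]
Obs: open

Act: stack.push[north]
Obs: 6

Act: maze.move[north]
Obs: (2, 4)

Act: maze.sense[east]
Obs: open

Act: stack.push[east]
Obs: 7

Act: maze.move[east]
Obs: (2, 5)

Act: maze.sense[north]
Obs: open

Act: stack.push[north]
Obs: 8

Act: maze.move[north]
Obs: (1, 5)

Act: maze.sense[north]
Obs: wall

Act: maze.sense[west]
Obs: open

Act: stack.push[west]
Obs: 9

Act: maze.move[west]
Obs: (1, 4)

Act: maze.sense[north]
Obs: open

Act: stack.push[north]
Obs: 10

Act: maze.move[north]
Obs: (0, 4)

Act: maze.sense[west]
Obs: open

Act: stack.push[west]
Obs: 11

Act: maze.move[west]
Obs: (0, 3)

Act: maze.sense[south]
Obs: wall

Act: maze.sense[west]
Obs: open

Act: stack.push[west]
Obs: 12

Act: maze.move[west]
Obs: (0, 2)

Act: maze.sense[south]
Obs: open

Act: stack.push[south]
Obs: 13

Act: maze.move[south]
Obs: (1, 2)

Act: maze.sense[south]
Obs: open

Act: stack.push[south]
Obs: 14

Act: maze.move[south]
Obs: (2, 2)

Act: maze.sense[east]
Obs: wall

Act: maze.sense[south]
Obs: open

Act: stack.push[south]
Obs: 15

Act: maze.move[south]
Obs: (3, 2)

Act: maze.sense[east]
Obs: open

Act: stack.push[east]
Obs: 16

Act: maze.move[east]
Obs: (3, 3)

Act: maze.sense[south]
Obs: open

Act: stack.push[south]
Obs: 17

Act: maze.move[south]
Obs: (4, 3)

Act: maze.sense[south]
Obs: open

Act: stack.push[south]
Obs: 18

Act: maze.move[south]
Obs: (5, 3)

Act: maze.sense[west]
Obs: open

Act: stack.push[west]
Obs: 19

Act: maze.move[west]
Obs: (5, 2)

Act: maze.sense[north]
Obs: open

Act: stack.push[north]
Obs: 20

Act: maze.move[north]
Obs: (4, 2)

Act: maze.sense[west]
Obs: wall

Act: stack.pop[]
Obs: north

Act: maze.move[south]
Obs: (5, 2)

Act: maze.sense[west]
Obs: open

Act: stack.push[west]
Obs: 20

Act: maze.move[west]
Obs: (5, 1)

Act: maze.sense[west]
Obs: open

Act: stack.push[west]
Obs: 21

Act: maze.move[west]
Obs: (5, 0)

Act: maze.sense[north]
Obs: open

Act: stack.push[north]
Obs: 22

Act: maze.move[north]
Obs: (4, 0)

Act: maze.sense[north]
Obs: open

Act: stack.push[north]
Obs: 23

Act: maze.move[north]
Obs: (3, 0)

Act: maze.sense[east]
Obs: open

Act: stack.push[east]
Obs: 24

Act: maze.move[east]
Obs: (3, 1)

Act: maze.sense[north]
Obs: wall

Act: stack.pop[]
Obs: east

Act: maze.move[west]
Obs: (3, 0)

Act: maze.sense[north]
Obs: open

Act: stack.push[north]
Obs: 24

Act: maze.move[north]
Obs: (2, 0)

Act: maze.sense[north]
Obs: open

Act: stack.push[north]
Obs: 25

Act: maze.move[north]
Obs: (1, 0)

Act: maze.sense[east]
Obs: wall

Act: maze.sense[north]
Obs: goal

Act: maze.move[north]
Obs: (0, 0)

Answer: (0, 0)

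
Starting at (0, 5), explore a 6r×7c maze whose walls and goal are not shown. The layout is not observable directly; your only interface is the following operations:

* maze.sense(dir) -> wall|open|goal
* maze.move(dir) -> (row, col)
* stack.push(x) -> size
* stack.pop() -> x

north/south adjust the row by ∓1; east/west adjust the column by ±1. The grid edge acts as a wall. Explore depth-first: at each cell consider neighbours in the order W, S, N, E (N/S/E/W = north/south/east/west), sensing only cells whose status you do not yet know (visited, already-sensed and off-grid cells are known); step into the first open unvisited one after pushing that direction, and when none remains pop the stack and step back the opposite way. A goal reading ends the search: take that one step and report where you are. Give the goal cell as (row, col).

Using maze.sense on dir='west', → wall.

Using maze.sense on dir='south', : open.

I call stack.push on x='south', → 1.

Now I run maze.move on dir='south', yielding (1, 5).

Then maze.sense on dir='west', and see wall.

I use maze.sense on dir='south', : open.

I run stack.push on x='south', and observe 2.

Next I call maze.move on dir='south', and see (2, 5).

I call maze.sense on dir='west', and observe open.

I call stack.push on x='west', and observe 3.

Then maze.move on dir='west', and observe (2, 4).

I call maze.sense on dir='west', and see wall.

I run maze.sense on dir='south', → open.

Calling stack.push on x='south', and observe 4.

I try maze.move on dir='south', and see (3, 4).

I invoke maze.sense on dir='west', and observe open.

I invoke stack.push on x='west', yielding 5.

I invoke maze.move on dir='west', : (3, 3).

Calling maze.sense on dir='west', and observe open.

Then stack.push on x='west', — result: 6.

Calling maze.move on dir='west', which returns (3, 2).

I try maze.sense on dir='west', and get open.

Calling stack.push on x='west', : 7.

I call maze.move on dir='west', and observe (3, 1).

Using maze.sense on dir='west', — result: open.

I invoke stack.push on x='west', and observe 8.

Now I run maze.move on dir='west', yielding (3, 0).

Using maze.sense on dir='south', and see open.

Invoking stack.push on x='south', and observe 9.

Next I call maze.move on dir='south', → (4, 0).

I try maze.sense on dir='south', — result: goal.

I invoke maze.move on dir='south', → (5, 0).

Answer: (5, 0)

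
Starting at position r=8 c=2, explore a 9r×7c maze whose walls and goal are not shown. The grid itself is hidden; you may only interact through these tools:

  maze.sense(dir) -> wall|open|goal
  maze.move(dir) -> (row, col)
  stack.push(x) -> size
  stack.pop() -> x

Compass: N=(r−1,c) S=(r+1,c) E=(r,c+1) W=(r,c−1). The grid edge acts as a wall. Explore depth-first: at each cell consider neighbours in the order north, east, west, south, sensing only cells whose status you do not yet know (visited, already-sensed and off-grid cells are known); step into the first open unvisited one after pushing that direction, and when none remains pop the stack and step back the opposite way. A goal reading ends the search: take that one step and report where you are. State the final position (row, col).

>>> maze.sense north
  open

>>> stack.push north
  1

>>> maze.move north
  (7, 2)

>>> maze.sense north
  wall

>>> maze.sense east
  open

>>> stack.push east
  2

>>> maze.move east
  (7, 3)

>>> maze.sense north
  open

>>> stack.push north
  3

>>> maze.move north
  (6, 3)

>>> maze.sense north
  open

>>> stack.push north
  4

>>> maze.move north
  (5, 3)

>>> maze.sense north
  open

>>> stack.push north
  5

>>> maze.move north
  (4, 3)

>>> maze.sense north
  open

>>> stack.push north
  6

>>> maze.move north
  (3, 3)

>>> maze.sense north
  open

>>> stack.push north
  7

>>> maze.move north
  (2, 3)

>>> maze.sense north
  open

>>> stack.push north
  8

>>> maze.move north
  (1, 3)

>>> maze.sense north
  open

>>> stack.push north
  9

>>> maze.move north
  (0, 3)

>>> maze.sense east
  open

>>> stack.push east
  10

>>> maze.move east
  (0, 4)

>>> maze.sense east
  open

>>> stack.push east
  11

>>> maze.move east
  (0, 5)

>>> maze.sense east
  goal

>>> maze.move east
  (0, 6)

Answer: (0, 6)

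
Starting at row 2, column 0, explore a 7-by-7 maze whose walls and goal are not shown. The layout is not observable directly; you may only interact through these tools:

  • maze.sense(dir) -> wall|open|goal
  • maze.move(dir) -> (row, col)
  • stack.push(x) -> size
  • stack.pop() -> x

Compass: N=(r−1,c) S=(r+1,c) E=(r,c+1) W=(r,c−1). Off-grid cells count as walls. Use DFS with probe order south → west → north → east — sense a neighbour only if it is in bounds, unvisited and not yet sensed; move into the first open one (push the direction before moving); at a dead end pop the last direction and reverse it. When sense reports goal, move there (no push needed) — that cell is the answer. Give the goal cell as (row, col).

% maze.sense dir=south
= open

% stack.push x=south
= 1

% maze.move dir=south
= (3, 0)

% maze.sense dir=south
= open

% stack.push x=south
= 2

% maze.move dir=south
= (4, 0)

% maze.sense dir=south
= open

% stack.push x=south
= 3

% maze.move dir=south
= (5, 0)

% maze.sense dir=south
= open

% stack.push x=south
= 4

% maze.move dir=south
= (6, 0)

% maze.sense dir=east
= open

% stack.push x=east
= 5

% maze.move dir=east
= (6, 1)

% maze.sense dir=north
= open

% stack.push x=north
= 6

% maze.move dir=north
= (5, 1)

% maze.sense dir=north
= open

% stack.push x=north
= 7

% maze.move dir=north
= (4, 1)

% maze.sense dir=north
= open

% stack.push x=north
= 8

% maze.move dir=north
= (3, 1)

% maze.sense dir=north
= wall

% maze.sense dir=east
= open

% stack.push x=east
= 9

% maze.move dir=east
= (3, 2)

% maze.sense dir=south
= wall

% maze.sense dir=north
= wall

% maze.sense dir=east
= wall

% stack.pop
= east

% maze.move dir=west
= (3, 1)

% stack.pop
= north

% maze.move dir=south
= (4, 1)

% stack.pop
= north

% maze.move dir=south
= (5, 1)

% maze.sense dir=east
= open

% stack.push x=east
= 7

% maze.move dir=east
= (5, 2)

% maze.sense dir=south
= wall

% maze.sense dir=east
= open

% stack.push x=east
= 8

% maze.move dir=east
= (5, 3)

% maze.sense dir=south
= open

% stack.push x=south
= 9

% maze.move dir=south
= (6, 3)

% maze.sense dir=east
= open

% stack.push x=east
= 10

% maze.move dir=east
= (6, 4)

% maze.sense dir=north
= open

% stack.push x=north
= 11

% maze.move dir=north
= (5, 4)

% maze.sense dir=north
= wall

% maze.sense dir=east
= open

% stack.push x=east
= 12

% maze.move dir=east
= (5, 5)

% maze.sense dir=south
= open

% stack.push x=south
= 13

% maze.move dir=south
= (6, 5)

% maze.sense dir=east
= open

% stack.push x=east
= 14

% maze.move dir=east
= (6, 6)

% maze.sense dir=north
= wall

% stack.pop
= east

% maze.move dir=west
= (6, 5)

% stack.pop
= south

% maze.move dir=north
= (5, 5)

% maze.sense dir=north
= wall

% stack.pop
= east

% maze.move dir=west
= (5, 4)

% stack.pop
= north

% maze.move dir=south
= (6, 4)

% stack.pop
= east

% maze.move dir=west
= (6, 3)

% stack.pop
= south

% maze.move dir=north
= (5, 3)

% maze.sense dir=north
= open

% stack.push x=north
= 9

% maze.move dir=north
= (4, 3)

% stack.pop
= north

% maze.move dir=south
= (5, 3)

% stack.pop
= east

% maze.move dir=west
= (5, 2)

% stack.pop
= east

% maze.move dir=west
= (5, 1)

% stack.pop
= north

% maze.move dir=south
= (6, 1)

% stack.pop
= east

% maze.move dir=west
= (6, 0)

% stack.pop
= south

% maze.move dir=north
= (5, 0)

% stack.pop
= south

% maze.move dir=north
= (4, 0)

% stack.pop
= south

% maze.move dir=north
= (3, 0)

% stack.pop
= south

% maze.move dir=north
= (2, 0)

% maze.sense dir=north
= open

% stack.push x=north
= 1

% maze.move dir=north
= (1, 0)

% maze.sense dir=north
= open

% stack.push x=north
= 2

% maze.move dir=north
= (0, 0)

% maze.sense dir=east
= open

% stack.push x=east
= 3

% maze.move dir=east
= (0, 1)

% maze.sense dir=south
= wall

% maze.sense dir=east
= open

% stack.push x=east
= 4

% maze.move dir=east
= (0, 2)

% maze.sense dir=south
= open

% stack.push x=south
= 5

% maze.move dir=south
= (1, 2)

% maze.sense dir=east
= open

% stack.push x=east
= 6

% maze.move dir=east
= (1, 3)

% maze.sense dir=south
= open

% stack.push x=south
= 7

% maze.move dir=south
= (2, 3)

% maze.sense dir=east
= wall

% stack.pop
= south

% maze.move dir=north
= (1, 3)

% maze.sense dir=north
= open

% stack.push x=north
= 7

% maze.move dir=north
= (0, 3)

% maze.sense dir=east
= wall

% stack.pop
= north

% maze.move dir=south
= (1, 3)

% maze.sense dir=east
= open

% stack.push x=east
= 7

% maze.move dir=east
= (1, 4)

% maze.sense dir=east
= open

% stack.push x=east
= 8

% maze.move dir=east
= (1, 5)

% maze.sense dir=south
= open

% stack.push x=south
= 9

% maze.move dir=south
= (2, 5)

% maze.sense dir=south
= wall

% maze.sense dir=east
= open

% stack.push x=east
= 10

% maze.move dir=east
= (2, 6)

% maze.sense dir=south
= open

% stack.push x=south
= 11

% maze.move dir=south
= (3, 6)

% maze.sense dir=south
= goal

% maze.move dir=south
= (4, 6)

Answer: (4, 6)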